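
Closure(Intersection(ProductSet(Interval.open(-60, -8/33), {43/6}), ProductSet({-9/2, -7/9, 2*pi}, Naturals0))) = EmptySet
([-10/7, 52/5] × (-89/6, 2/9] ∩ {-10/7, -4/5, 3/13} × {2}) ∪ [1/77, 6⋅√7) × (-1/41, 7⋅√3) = [1/77, 6⋅√7) × (-1/41, 7⋅√3)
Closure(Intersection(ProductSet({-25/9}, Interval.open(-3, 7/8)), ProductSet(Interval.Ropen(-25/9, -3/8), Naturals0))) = ProductSet({-25/9}, Range(0, 1, 1))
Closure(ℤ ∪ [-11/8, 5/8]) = ℤ ∪ [-11/8, 5/8]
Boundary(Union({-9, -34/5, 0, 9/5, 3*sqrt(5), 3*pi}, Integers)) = Union({-34/5, 9/5, 3*sqrt(5), 3*pi}, Integers)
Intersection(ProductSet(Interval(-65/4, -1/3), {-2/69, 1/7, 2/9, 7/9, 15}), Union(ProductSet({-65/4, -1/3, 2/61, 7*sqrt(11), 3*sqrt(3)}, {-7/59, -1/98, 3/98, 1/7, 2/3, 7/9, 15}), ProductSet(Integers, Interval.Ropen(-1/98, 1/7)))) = ProductSet({-65/4, -1/3}, {1/7, 7/9, 15})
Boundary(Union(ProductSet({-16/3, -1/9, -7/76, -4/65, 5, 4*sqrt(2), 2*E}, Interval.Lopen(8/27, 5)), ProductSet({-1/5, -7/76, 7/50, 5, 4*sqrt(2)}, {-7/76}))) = Union(ProductSet({-1/5, -7/76, 7/50, 5, 4*sqrt(2)}, {-7/76}), ProductSet({-16/3, -1/9, -7/76, -4/65, 5, 4*sqrt(2), 2*E}, Interval(8/27, 5)))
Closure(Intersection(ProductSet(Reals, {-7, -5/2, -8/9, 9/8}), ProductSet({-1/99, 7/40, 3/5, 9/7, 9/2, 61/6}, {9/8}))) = ProductSet({-1/99, 7/40, 3/5, 9/7, 9/2, 61/6}, {9/8})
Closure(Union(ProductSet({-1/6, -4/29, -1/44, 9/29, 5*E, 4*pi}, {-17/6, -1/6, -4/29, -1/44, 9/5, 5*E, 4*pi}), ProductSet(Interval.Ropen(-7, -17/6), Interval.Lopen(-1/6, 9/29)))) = Union(ProductSet({-7, -17/6}, Interval(-1/6, 9/29)), ProductSet({-1/6, -4/29, -1/44, 9/29, 5*E, 4*pi}, {-17/6, -1/6, -4/29, -1/44, 9/5, 5*E, 4*pi}), ProductSet(Interval(-7, -17/6), {-1/6, 9/29}), ProductSet(Interval.Ropen(-7, -17/6), Interval.Lopen(-1/6, 9/29)))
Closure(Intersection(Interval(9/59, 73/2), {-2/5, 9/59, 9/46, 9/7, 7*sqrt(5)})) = {9/59, 9/46, 9/7, 7*sqrt(5)}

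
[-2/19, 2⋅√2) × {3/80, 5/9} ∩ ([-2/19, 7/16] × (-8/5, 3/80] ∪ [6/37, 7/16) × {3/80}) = [-2/19, 7/16] × {3/80}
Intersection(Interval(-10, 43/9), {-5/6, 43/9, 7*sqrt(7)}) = {-5/6, 43/9}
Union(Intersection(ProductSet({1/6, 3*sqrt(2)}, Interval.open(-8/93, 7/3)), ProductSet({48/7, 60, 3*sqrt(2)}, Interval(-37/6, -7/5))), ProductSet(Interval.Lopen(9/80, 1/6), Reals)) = ProductSet(Interval.Lopen(9/80, 1/6), Reals)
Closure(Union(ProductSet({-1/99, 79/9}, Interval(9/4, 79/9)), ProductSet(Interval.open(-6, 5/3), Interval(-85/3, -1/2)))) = Union(ProductSet({-1/99, 79/9}, Interval(9/4, 79/9)), ProductSet(Interval(-6, 5/3), Interval(-85/3, -1/2)))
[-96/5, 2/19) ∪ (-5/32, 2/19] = [-96/5, 2/19]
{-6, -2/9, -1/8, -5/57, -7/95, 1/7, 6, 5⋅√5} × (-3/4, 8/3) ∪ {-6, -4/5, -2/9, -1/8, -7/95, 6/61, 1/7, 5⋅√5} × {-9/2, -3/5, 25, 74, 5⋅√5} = ({-6, -2/9, -1/8, -5/57, -7/95, 1/7, 6, 5⋅√5} × (-3/4, 8/3)) ∪ ({-6, -4/5, -2/9, -1/8, -7/95, 6/61, 1/7, 5⋅√5} × {-9/2, -3/5, 25, 74, 5⋅√5})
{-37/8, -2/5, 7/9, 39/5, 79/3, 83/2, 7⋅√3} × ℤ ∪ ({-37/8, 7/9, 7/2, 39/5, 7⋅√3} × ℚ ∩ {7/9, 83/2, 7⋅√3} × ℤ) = {-37/8, -2/5, 7/9, 39/5, 79/3, 83/2, 7⋅√3} × ℤ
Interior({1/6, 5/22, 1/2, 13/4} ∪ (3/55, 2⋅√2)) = (3/55, 2⋅√2)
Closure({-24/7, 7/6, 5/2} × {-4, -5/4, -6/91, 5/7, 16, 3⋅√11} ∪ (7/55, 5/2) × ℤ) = ([7/55, 5/2] × ℤ) ∪ ({-24/7, 7/6, 5/2} × {-4, -5/4, -6/91, 5/7, 16, 3⋅√11})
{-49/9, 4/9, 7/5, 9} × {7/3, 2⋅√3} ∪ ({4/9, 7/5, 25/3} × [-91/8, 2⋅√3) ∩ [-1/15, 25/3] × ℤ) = ({4/9, 7/5, 25/3} × {-11, -10, …, 3}) ∪ ({-49/9, 4/9, 7/5, 9} × {7/3, 2⋅√3})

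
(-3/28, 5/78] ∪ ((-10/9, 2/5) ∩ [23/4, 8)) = (-3/28, 5/78]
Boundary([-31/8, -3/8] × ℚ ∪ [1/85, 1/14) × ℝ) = ([-31/8, -3/8] ∪ {1/85, 1/14}) × ℝ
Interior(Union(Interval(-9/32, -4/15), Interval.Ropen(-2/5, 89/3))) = Interval.open(-2/5, 89/3)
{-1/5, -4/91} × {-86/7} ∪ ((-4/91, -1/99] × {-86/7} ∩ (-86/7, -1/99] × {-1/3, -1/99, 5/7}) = {-1/5, -4/91} × {-86/7}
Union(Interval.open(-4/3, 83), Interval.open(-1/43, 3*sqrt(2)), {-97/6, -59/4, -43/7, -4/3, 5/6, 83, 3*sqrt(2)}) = Union({-97/6, -59/4, -43/7}, Interval(-4/3, 83))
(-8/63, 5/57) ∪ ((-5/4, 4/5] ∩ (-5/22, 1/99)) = (-5/22, 5/57)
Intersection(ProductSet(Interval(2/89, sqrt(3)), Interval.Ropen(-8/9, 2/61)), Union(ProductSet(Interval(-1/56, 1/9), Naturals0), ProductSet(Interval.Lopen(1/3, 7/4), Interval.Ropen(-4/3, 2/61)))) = Union(ProductSet(Interval(2/89, 1/9), Range(0, 1, 1)), ProductSet(Interval.Lopen(1/3, sqrt(3)), Interval.Ropen(-8/9, 2/61)))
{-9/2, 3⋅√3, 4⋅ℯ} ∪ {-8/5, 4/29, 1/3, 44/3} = {-9/2, -8/5, 4/29, 1/3, 44/3, 3⋅√3, 4⋅ℯ}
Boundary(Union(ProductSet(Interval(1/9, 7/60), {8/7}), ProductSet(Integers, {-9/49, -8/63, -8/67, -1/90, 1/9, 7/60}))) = Union(ProductSet(Integers, {-9/49, -8/63, -8/67, -1/90, 1/9, 7/60}), ProductSet(Interval(1/9, 7/60), {8/7}))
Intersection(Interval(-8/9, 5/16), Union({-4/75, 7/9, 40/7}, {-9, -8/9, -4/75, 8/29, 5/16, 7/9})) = {-8/9, -4/75, 8/29, 5/16}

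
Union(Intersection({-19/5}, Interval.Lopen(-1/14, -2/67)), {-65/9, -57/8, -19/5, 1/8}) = {-65/9, -57/8, -19/5, 1/8}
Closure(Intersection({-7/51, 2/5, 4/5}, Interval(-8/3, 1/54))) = {-7/51}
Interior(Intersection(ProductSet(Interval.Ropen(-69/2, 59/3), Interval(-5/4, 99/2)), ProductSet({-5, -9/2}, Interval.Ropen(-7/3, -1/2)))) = EmptySet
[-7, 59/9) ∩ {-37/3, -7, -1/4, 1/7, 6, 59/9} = {-7, -1/4, 1/7, 6}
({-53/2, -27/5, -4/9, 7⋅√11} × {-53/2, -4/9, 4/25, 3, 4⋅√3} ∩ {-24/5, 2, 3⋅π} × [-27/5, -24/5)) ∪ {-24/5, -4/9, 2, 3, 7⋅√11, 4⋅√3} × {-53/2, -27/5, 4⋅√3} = {-24/5, -4/9, 2, 3, 7⋅√11, 4⋅√3} × {-53/2, -27/5, 4⋅√3}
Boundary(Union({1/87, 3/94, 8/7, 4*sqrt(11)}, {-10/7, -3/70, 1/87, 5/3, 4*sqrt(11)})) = {-10/7, -3/70, 1/87, 3/94, 8/7, 5/3, 4*sqrt(11)}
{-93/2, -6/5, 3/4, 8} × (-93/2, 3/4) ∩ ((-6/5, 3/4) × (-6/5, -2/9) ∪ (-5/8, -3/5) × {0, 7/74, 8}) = ∅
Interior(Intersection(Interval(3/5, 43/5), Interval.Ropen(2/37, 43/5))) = Interval.open(3/5, 43/5)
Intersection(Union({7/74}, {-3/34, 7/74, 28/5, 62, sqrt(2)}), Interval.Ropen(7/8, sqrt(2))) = EmptySet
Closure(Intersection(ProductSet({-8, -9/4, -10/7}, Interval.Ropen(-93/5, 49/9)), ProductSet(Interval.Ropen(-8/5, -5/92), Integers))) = ProductSet({-10/7}, Range(-18, 6, 1))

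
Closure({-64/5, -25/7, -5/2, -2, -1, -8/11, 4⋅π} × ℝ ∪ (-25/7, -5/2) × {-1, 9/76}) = ([-25/7, -5/2] × {-1, 9/76}) ∪ ({-64/5, -25/7, -5/2, -2, -1, -8/11, 4⋅π} × ℝ)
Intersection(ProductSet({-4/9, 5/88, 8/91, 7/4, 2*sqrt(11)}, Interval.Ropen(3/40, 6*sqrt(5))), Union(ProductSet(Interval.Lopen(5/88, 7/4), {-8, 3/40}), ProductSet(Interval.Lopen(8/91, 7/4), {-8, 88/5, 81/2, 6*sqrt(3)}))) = Union(ProductSet({7/4}, {6*sqrt(3)}), ProductSet({8/91, 7/4}, {3/40}))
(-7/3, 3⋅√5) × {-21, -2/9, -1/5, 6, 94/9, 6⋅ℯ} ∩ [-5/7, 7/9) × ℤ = [-5/7, 7/9) × {-21, 6}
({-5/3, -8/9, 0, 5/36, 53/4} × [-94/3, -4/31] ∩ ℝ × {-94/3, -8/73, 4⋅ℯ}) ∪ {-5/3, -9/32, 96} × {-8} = ({-5/3, -9/32, 96} × {-8}) ∪ ({-5/3, -8/9, 0, 5/36, 53/4} × {-94/3})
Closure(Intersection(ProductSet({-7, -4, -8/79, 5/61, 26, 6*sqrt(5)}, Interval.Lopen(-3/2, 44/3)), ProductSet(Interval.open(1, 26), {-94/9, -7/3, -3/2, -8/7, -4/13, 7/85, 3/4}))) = ProductSet({6*sqrt(5)}, {-8/7, -4/13, 7/85, 3/4})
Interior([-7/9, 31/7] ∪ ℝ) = (-∞, ∞)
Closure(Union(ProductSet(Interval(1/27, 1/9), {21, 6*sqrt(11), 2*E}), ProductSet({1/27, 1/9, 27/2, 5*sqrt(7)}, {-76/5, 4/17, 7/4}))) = Union(ProductSet({1/27, 1/9, 27/2, 5*sqrt(7)}, {-76/5, 4/17, 7/4}), ProductSet(Interval(1/27, 1/9), {21, 6*sqrt(11), 2*E}))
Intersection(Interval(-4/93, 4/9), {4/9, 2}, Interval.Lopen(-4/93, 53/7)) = {4/9}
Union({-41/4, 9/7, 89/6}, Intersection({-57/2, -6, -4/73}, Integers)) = {-41/4, -6, 9/7, 89/6}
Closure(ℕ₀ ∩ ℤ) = ℕ₀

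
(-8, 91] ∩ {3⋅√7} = {3⋅√7}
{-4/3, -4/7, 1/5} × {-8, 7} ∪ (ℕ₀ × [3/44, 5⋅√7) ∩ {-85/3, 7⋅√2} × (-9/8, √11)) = {-4/3, -4/7, 1/5} × {-8, 7}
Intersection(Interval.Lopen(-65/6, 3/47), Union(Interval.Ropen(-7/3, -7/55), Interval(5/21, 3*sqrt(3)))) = Interval.Ropen(-7/3, -7/55)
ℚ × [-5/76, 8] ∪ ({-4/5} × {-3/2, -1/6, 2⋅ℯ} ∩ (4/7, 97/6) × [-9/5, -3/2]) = ℚ × [-5/76, 8]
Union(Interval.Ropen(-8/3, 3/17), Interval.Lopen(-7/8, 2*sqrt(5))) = Interval(-8/3, 2*sqrt(5))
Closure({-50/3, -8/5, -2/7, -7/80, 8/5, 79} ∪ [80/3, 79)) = {-50/3, -8/5, -2/7, -7/80, 8/5} ∪ [80/3, 79]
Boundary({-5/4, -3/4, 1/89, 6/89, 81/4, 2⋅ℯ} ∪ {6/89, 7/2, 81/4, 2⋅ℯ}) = {-5/4, -3/4, 1/89, 6/89, 7/2, 81/4, 2⋅ℯ}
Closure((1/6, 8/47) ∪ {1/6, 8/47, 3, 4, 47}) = [1/6, 8/47] ∪ {3, 4, 47}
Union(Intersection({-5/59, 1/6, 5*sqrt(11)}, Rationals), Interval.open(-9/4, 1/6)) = Interval.Lopen(-9/4, 1/6)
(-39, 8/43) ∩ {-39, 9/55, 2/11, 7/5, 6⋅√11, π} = {9/55, 2/11}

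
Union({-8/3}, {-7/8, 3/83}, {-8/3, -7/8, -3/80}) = {-8/3, -7/8, -3/80, 3/83}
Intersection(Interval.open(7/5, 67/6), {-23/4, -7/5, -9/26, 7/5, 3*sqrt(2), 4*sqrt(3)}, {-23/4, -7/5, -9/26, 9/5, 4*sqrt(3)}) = {4*sqrt(3)}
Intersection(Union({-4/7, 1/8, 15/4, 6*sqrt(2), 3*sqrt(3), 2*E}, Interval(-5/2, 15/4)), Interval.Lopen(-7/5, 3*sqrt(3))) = Union({3*sqrt(3)}, Interval.Lopen(-7/5, 15/4))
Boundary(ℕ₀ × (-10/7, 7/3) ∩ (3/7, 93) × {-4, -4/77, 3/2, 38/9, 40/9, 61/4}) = {1, 2, …, 92} × {-4/77, 3/2}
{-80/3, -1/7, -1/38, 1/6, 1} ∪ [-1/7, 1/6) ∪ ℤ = ℤ ∪ {-80/3} ∪ [-1/7, 1/6]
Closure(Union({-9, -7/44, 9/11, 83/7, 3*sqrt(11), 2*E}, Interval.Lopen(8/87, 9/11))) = Union({-9, -7/44, 83/7, 3*sqrt(11), 2*E}, Interval(8/87, 9/11))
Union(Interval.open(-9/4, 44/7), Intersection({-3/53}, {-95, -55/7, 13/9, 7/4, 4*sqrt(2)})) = Interval.open(-9/4, 44/7)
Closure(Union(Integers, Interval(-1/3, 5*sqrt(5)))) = Union(Integers, Interval(-1/3, 5*sqrt(5)))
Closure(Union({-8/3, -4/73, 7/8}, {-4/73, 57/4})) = {-8/3, -4/73, 7/8, 57/4}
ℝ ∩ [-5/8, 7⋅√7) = [-5/8, 7⋅√7)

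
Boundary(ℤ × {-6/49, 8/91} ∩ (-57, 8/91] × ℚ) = {-56, -55, …, 0} × {-6/49, 8/91}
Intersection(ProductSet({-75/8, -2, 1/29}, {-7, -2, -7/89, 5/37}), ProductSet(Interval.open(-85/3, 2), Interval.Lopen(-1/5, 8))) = ProductSet({-75/8, -2, 1/29}, {-7/89, 5/37})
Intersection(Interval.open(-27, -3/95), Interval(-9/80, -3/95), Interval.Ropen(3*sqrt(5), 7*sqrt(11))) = EmptySet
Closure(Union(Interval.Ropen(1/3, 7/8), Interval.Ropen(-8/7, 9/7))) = Interval(-8/7, 9/7)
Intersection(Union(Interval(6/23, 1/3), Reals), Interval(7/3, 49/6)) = Interval(7/3, 49/6)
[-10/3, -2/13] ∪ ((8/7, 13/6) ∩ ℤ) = [-10/3, -2/13] ∪ {2}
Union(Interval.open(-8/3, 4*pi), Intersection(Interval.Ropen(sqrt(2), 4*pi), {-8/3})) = Interval.open(-8/3, 4*pi)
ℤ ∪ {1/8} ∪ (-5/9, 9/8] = ℤ ∪ (-5/9, 9/8]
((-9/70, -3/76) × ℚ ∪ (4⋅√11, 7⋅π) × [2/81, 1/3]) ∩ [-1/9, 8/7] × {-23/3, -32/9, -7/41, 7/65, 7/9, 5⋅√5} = [-1/9, -3/76) × {-23/3, -32/9, -7/41, 7/65, 7/9}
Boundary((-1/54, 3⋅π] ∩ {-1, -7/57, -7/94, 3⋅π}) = {3⋅π}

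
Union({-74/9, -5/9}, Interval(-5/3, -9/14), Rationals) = Union(Interval(-5/3, -9/14), Rationals)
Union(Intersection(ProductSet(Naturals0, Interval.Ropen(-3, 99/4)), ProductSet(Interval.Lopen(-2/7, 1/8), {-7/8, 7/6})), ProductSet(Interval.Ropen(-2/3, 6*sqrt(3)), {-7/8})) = Union(ProductSet(Interval.Ropen(-2/3, 6*sqrt(3)), {-7/8}), ProductSet(Range(0, 1, 1), {-7/8, 7/6}))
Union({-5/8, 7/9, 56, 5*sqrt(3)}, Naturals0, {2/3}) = Union({-5/8, 2/3, 7/9, 5*sqrt(3)}, Naturals0)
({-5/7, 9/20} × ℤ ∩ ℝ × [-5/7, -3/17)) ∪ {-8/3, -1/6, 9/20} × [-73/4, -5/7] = {-8/3, -1/6, 9/20} × [-73/4, -5/7]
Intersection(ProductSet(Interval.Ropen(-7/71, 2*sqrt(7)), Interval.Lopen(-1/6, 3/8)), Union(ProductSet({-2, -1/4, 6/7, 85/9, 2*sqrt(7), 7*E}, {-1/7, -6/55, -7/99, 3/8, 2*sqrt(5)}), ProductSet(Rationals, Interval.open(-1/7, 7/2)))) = Union(ProductSet({6/7}, {-1/7, -6/55, -7/99, 3/8}), ProductSet(Intersection(Interval.Ropen(-7/71, 2*sqrt(7)), Rationals), Interval.Lopen(-1/7, 3/8)))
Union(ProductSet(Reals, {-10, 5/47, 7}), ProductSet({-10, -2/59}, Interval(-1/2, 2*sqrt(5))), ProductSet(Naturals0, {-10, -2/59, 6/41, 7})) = Union(ProductSet({-10, -2/59}, Interval(-1/2, 2*sqrt(5))), ProductSet(Naturals0, {-10, -2/59, 6/41, 7}), ProductSet(Reals, {-10, 5/47, 7}))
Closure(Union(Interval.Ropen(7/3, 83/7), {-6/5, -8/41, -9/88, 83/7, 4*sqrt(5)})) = Union({-6/5, -8/41, -9/88}, Interval(7/3, 83/7))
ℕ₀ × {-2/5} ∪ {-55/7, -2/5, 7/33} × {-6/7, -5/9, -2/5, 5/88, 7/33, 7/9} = (ℕ₀ × {-2/5}) ∪ ({-55/7, -2/5, 7/33} × {-6/7, -5/9, -2/5, 5/88, 7/33, 7/9})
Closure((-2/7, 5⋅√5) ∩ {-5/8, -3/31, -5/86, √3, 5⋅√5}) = {-3/31, -5/86, √3}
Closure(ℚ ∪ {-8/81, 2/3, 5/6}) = ℝ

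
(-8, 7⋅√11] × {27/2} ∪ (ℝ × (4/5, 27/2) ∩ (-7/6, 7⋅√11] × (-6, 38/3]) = ((-8, 7⋅√11] × {27/2}) ∪ ((-7/6, 7⋅√11] × (4/5, 38/3])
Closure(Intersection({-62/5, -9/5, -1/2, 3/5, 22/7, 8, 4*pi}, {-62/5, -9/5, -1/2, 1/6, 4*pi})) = {-62/5, -9/5, -1/2, 4*pi}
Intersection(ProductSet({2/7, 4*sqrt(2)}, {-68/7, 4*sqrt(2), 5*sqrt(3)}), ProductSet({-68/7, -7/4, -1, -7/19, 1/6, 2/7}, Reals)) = ProductSet({2/7}, {-68/7, 4*sqrt(2), 5*sqrt(3)})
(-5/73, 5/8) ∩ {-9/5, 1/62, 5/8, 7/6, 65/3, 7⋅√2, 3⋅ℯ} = {1/62}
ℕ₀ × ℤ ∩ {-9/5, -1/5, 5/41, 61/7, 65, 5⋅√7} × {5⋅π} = ∅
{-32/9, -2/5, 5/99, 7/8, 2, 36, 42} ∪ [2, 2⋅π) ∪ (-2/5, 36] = {-32/9, 42} ∪ [-2/5, 36]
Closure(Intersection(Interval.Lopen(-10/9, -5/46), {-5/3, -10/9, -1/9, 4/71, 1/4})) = {-1/9}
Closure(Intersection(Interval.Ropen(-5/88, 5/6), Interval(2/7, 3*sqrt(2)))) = Interval(2/7, 5/6)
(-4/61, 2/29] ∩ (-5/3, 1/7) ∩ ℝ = (-4/61, 2/29]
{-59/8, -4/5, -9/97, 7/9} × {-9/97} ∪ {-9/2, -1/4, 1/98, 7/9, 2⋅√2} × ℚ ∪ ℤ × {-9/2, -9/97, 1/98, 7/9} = (ℤ × {-9/2, -9/97, 1/98, 7/9}) ∪ ({-59/8, -4/5, -9/97, 7/9} × {-9/97}) ∪ ({-9/2, -1/4, 1/98, 7/9, 2⋅√2} × ℚ)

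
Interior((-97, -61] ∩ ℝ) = (-97, -61)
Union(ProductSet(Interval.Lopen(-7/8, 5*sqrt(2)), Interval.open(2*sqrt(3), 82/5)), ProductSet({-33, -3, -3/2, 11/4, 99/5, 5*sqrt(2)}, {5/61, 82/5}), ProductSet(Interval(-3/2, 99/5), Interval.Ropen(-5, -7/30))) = Union(ProductSet({-33, -3, -3/2, 11/4, 99/5, 5*sqrt(2)}, {5/61, 82/5}), ProductSet(Interval(-3/2, 99/5), Interval.Ropen(-5, -7/30)), ProductSet(Interval.Lopen(-7/8, 5*sqrt(2)), Interval.open(2*sqrt(3), 82/5)))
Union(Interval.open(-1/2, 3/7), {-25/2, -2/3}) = Union({-25/2, -2/3}, Interval.open(-1/2, 3/7))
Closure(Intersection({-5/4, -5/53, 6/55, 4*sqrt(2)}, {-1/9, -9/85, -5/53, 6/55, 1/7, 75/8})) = {-5/53, 6/55}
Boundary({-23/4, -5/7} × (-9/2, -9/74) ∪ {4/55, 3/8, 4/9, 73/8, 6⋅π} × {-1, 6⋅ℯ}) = ({-23/4, -5/7} × [-9/2, -9/74]) ∪ ({4/55, 3/8, 4/9, 73/8, 6⋅π} × {-1, 6⋅ℯ})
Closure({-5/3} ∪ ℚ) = ℝ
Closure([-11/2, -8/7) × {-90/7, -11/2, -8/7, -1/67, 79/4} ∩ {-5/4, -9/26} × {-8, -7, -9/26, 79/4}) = {-5/4} × {79/4}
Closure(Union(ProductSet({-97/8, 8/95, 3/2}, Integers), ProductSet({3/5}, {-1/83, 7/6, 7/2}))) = Union(ProductSet({3/5}, {-1/83, 7/6, 7/2}), ProductSet({-97/8, 8/95, 3/2}, Integers))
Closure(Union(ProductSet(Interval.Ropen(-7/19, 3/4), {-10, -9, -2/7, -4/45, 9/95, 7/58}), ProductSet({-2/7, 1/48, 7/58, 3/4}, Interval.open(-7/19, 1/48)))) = Union(ProductSet({-2/7, 1/48, 7/58, 3/4}, Interval(-7/19, 1/48)), ProductSet(Interval(-7/19, 3/4), {-10, -9, -2/7, -4/45, 9/95, 7/58}))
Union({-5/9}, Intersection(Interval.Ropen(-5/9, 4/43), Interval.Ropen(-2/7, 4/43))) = Union({-5/9}, Interval.Ropen(-2/7, 4/43))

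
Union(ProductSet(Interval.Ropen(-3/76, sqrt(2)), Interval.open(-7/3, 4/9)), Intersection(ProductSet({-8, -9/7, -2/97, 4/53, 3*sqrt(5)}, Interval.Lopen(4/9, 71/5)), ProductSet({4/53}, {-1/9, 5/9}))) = Union(ProductSet({4/53}, {5/9}), ProductSet(Interval.Ropen(-3/76, sqrt(2)), Interval.open(-7/3, 4/9)))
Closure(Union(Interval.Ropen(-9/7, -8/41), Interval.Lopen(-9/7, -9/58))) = Interval(-9/7, -9/58)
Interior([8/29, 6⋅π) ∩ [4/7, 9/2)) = (4/7, 9/2)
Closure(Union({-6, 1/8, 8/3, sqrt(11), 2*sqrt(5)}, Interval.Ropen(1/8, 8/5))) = Union({-6, 8/3, sqrt(11), 2*sqrt(5)}, Interval(1/8, 8/5))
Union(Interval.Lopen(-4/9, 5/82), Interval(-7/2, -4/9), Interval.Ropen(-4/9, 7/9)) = Interval.Ropen(-7/2, 7/9)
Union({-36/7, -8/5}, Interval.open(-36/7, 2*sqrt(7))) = Interval.Ropen(-36/7, 2*sqrt(7))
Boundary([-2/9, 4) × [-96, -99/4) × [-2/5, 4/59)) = ((({-2/9, 4} × [-96, -99/4]) ∪ ([-2/9, 4] × {-96, -99/4})) × [-2/5, 4/59]) ∪ ((({-2/9, 4} × [-96, -99/4]) ∪ ([-2/9, 4] × {-96, -99/4}) ∪ ([-2/9, 4) × [-96, -99/4))) × {-2/5, 4/59})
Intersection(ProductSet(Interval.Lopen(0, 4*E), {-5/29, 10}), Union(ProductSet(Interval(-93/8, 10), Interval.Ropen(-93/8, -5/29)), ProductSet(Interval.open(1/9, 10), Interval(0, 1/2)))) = EmptySet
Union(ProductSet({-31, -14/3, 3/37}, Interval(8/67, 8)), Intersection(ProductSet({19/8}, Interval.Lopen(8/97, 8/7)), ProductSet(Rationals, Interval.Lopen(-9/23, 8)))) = Union(ProductSet({19/8}, Interval.Lopen(8/97, 8/7)), ProductSet({-31, -14/3, 3/37}, Interval(8/67, 8)))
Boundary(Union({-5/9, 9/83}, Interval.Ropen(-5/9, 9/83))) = {-5/9, 9/83}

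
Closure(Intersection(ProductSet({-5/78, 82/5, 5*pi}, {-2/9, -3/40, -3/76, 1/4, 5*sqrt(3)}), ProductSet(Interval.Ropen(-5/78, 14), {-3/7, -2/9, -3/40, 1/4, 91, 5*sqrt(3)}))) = ProductSet({-5/78}, {-2/9, -3/40, 1/4, 5*sqrt(3)})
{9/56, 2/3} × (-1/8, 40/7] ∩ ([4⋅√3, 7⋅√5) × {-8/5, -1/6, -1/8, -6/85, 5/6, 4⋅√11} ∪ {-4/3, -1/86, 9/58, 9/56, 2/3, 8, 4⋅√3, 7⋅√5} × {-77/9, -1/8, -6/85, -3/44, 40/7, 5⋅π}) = {9/56, 2/3} × {-6/85, -3/44, 40/7}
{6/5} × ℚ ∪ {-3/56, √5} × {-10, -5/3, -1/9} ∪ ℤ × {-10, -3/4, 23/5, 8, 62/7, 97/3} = ({6/5} × ℚ) ∪ (ℤ × {-10, -3/4, 23/5, 8, 62/7, 97/3}) ∪ ({-3/56, √5} × {-10, -5/3, -1/9})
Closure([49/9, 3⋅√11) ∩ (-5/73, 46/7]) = [49/9, 46/7]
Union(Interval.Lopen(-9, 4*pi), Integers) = Union(Integers, Interval(-9, 4*pi))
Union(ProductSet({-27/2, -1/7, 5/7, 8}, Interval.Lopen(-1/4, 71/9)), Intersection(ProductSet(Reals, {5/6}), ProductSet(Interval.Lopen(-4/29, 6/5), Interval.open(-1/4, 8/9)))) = Union(ProductSet({-27/2, -1/7, 5/7, 8}, Interval.Lopen(-1/4, 71/9)), ProductSet(Interval.Lopen(-4/29, 6/5), {5/6}))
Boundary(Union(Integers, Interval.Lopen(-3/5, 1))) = Union(Complement(Integers, Interval.open(-3/5, 1)), {-3/5})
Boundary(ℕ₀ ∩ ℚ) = ℕ₀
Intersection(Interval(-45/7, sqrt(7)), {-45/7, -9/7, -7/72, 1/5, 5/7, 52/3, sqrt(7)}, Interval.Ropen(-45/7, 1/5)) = {-45/7, -9/7, -7/72}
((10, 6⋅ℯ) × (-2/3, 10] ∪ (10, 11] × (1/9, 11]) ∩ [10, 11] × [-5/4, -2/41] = (10, 11] × (-2/3, -2/41]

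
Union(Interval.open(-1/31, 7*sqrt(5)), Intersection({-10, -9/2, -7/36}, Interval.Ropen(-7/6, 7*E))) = Union({-7/36}, Interval.open(-1/31, 7*sqrt(5)))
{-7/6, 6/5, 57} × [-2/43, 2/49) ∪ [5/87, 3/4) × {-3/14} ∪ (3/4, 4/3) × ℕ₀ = ((3/4, 4/3) × ℕ₀) ∪ ([5/87, 3/4) × {-3/14}) ∪ ({-7/6, 6/5, 57} × [-2/43, 2/49))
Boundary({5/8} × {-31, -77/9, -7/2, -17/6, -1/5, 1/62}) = {5/8} × {-31, -77/9, -7/2, -17/6, -1/5, 1/62}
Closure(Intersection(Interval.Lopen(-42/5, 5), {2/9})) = {2/9}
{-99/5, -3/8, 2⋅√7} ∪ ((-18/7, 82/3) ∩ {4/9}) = {-99/5, -3/8, 4/9, 2⋅√7}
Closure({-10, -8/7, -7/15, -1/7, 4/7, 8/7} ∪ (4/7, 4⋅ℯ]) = {-10, -8/7, -7/15, -1/7} ∪ [4/7, 4⋅ℯ]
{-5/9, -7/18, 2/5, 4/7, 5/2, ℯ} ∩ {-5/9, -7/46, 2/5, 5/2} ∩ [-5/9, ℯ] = {-5/9, 2/5, 5/2}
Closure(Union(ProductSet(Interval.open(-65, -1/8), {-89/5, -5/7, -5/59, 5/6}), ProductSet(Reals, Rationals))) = ProductSet(Reals, Reals)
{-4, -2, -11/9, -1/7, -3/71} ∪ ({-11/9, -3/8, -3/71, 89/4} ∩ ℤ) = {-4, -2, -11/9, -1/7, -3/71}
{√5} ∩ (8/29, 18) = {√5}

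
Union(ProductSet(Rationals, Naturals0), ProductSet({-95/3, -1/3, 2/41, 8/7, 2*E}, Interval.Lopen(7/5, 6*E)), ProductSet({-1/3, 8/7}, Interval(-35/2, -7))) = Union(ProductSet({-1/3, 8/7}, Interval(-35/2, -7)), ProductSet({-95/3, -1/3, 2/41, 8/7, 2*E}, Interval.Lopen(7/5, 6*E)), ProductSet(Rationals, Naturals0))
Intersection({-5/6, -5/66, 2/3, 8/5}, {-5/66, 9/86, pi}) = {-5/66}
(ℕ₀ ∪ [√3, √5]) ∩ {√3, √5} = {√3, √5}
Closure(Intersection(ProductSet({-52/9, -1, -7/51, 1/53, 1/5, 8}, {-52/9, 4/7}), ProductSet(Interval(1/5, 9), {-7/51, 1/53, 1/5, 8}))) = EmptySet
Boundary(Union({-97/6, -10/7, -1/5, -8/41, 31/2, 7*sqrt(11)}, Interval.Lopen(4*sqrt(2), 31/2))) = {-97/6, -10/7, -1/5, -8/41, 31/2, 7*sqrt(11), 4*sqrt(2)}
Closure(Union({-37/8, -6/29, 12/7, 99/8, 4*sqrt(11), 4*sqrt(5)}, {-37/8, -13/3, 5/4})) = {-37/8, -13/3, -6/29, 5/4, 12/7, 99/8, 4*sqrt(11), 4*sqrt(5)}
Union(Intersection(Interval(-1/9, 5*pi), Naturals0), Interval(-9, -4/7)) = Union(Interval(-9, -4/7), Range(0, 16, 1))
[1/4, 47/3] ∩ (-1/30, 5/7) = [1/4, 5/7)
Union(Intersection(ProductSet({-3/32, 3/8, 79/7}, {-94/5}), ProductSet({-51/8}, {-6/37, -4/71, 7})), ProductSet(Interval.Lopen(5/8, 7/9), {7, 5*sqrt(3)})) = ProductSet(Interval.Lopen(5/8, 7/9), {7, 5*sqrt(3)})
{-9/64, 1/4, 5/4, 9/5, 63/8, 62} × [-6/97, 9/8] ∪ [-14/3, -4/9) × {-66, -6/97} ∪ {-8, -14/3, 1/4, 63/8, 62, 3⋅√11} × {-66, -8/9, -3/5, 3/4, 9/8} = ([-14/3, -4/9) × {-66, -6/97}) ∪ ({-9/64, 1/4, 5/4, 9/5, 63/8, 62} × [-6/97, 9/8]) ∪ ({-8, -14/3, 1/4, 63/8, 62, 3⋅√11} × {-66, -8/9, -3/5, 3/4, 9/8})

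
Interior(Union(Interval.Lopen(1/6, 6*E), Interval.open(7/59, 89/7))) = Interval.open(7/59, 6*E)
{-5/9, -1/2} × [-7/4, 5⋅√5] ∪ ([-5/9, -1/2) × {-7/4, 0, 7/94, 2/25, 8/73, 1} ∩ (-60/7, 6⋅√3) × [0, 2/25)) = ([-5/9, -1/2) × {0, 7/94}) ∪ ({-5/9, -1/2} × [-7/4, 5⋅√5])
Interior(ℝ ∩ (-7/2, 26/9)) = (-7/2, 26/9)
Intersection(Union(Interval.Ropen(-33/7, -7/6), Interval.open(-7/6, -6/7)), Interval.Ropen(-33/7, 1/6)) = Union(Interval.Ropen(-33/7, -7/6), Interval.open(-7/6, -6/7))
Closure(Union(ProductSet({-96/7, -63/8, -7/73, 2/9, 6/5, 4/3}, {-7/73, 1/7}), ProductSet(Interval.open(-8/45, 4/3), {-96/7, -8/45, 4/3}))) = Union(ProductSet({-96/7, -63/8, -7/73, 2/9, 6/5, 4/3}, {-7/73, 1/7}), ProductSet(Interval(-8/45, 4/3), {-96/7, -8/45, 4/3}))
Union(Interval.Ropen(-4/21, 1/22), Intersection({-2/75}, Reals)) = Interval.Ropen(-4/21, 1/22)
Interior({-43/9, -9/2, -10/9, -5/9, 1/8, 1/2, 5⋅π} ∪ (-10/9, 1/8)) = (-10/9, 1/8)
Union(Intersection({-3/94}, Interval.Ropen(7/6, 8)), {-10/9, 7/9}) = {-10/9, 7/9}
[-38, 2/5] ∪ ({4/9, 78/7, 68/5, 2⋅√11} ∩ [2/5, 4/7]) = [-38, 2/5] ∪ {4/9}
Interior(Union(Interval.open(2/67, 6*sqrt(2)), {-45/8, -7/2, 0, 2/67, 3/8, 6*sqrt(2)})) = Interval.open(2/67, 6*sqrt(2))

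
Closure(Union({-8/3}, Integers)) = Union({-8/3}, Integers)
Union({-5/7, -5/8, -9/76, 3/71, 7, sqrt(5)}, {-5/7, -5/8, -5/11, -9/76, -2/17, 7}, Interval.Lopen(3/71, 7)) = Union({-5/7, -5/8, -5/11, -9/76, -2/17}, Interval(3/71, 7))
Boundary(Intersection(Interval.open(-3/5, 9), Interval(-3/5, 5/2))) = {-3/5, 5/2}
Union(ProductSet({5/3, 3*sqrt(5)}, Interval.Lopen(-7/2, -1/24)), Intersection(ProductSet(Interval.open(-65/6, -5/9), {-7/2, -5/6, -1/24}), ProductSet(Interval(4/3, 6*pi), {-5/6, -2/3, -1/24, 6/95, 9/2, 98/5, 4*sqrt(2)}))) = ProductSet({5/3, 3*sqrt(5)}, Interval.Lopen(-7/2, -1/24))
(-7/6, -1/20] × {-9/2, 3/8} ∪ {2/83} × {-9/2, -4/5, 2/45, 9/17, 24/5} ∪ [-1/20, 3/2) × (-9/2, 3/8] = ({2/83} × {-9/2, -4/5, 2/45, 9/17, 24/5}) ∪ ((-7/6, -1/20] × {-9/2, 3/8}) ∪ ([-1/20, 3/2) × (-9/2, 3/8])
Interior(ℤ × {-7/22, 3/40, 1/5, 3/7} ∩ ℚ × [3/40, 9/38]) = ∅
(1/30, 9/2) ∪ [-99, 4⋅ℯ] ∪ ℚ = ℚ ∪ [-99, 4⋅ℯ]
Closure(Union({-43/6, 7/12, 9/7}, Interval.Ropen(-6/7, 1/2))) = Union({-43/6, 7/12, 9/7}, Interval(-6/7, 1/2))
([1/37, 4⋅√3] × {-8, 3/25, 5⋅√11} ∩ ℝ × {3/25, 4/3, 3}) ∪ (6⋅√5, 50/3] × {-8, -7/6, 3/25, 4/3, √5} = ([1/37, 4⋅√3] × {3/25}) ∪ ((6⋅√5, 50/3] × {-8, -7/6, 3/25, 4/3, √5})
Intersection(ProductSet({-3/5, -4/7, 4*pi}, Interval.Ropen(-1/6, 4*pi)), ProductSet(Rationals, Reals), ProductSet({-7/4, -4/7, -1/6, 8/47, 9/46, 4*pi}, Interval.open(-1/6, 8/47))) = ProductSet({-4/7}, Interval.open(-1/6, 8/47))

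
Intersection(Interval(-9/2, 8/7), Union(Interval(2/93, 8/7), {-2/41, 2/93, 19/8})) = Union({-2/41}, Interval(2/93, 8/7))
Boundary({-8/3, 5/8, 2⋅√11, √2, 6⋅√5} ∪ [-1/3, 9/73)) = {-8/3, -1/3, 9/73, 5/8, 2⋅√11, √2, 6⋅√5}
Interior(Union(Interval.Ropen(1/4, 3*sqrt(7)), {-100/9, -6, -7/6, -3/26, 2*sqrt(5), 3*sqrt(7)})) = Interval.open(1/4, 3*sqrt(7))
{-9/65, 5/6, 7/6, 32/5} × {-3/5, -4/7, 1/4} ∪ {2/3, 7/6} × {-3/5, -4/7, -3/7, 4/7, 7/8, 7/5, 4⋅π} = ({-9/65, 5/6, 7/6, 32/5} × {-3/5, -4/7, 1/4}) ∪ ({2/3, 7/6} × {-3/5, -4/7, -3/7, 4/7, 7/8, 7/5, 4⋅π})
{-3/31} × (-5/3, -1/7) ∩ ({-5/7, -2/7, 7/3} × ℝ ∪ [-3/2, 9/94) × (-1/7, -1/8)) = ∅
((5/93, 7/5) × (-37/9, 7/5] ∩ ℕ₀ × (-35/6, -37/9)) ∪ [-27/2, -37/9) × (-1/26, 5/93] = [-27/2, -37/9) × (-1/26, 5/93]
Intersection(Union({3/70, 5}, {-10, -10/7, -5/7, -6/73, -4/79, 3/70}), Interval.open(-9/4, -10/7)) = EmptySet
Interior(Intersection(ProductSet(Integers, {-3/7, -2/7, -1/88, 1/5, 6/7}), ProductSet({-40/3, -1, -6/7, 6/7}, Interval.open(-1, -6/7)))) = EmptySet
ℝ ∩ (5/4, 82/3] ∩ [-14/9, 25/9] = (5/4, 25/9]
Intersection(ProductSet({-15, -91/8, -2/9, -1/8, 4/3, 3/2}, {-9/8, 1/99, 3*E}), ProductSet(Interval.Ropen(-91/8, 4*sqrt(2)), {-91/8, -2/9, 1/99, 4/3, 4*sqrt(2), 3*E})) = ProductSet({-91/8, -2/9, -1/8, 4/3, 3/2}, {1/99, 3*E})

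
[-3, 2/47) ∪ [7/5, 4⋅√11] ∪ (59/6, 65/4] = [-3, 2/47) ∪ [7/5, 65/4]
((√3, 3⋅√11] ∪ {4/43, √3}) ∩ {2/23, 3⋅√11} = {3⋅√11}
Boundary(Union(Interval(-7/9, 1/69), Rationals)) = Union(Interval(-oo, -7/9), Interval(1/69, oo))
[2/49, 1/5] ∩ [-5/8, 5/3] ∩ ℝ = [2/49, 1/5]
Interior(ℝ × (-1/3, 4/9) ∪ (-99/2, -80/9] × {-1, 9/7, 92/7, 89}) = ℝ × (-1/3, 4/9)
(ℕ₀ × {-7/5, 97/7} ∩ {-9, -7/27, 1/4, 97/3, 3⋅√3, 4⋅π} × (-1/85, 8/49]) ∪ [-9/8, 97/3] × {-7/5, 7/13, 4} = [-9/8, 97/3] × {-7/5, 7/13, 4}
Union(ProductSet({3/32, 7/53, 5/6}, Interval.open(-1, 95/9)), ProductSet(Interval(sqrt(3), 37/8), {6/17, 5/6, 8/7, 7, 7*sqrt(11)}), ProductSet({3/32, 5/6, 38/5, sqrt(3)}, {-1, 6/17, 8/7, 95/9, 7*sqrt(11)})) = Union(ProductSet({3/32, 7/53, 5/6}, Interval.open(-1, 95/9)), ProductSet({3/32, 5/6, 38/5, sqrt(3)}, {-1, 6/17, 8/7, 95/9, 7*sqrt(11)}), ProductSet(Interval(sqrt(3), 37/8), {6/17, 5/6, 8/7, 7, 7*sqrt(11)}))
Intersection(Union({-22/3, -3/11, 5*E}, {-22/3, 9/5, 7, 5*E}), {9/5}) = {9/5}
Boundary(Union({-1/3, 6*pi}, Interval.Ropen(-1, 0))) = {-1, 0, 6*pi}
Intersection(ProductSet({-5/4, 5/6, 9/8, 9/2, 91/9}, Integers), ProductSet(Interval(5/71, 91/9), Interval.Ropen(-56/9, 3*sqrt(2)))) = ProductSet({5/6, 9/8, 9/2, 91/9}, Range(-6, 5, 1))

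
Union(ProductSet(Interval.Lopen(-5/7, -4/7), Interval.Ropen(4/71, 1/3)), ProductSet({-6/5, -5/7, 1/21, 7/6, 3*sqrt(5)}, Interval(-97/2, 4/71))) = Union(ProductSet({-6/5, -5/7, 1/21, 7/6, 3*sqrt(5)}, Interval(-97/2, 4/71)), ProductSet(Interval.Lopen(-5/7, -4/7), Interval.Ropen(4/71, 1/3)))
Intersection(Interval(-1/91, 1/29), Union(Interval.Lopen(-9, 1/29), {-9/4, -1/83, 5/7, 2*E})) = Interval(-1/91, 1/29)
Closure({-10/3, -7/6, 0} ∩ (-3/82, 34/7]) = {0}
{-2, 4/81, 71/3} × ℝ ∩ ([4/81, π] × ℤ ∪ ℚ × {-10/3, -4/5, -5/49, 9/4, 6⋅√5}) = ({4/81} × ℤ) ∪ ({-2, 4/81, 71/3} × {-10/3, -4/5, -5/49, 9/4, 6⋅√5})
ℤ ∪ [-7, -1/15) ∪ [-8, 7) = ℤ ∪ [-8, 7]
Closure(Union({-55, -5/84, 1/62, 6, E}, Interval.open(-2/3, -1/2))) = Union({-55, -5/84, 1/62, 6, E}, Interval(-2/3, -1/2))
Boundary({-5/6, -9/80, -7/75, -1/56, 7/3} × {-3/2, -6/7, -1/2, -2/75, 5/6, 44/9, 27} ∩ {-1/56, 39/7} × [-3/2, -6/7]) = {-1/56} × {-3/2, -6/7}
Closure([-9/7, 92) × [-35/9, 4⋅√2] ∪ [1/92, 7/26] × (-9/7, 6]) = ([1/92, 7/26] × (-9/7, 6]) ∪ ([-9/7, 92] × [-35/9, 4⋅√2])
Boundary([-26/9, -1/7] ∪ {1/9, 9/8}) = {-26/9, -1/7, 1/9, 9/8}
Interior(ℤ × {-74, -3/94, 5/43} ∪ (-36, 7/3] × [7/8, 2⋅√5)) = ((-36, 7/3) ∪ ((-36, 7/3) \ ℤ)) × (7/8, 2⋅√5)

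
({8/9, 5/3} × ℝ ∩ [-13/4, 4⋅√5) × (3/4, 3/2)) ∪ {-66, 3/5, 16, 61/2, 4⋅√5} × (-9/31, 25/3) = ({8/9, 5/3} × (3/4, 3/2)) ∪ ({-66, 3/5, 16, 61/2, 4⋅√5} × (-9/31, 25/3))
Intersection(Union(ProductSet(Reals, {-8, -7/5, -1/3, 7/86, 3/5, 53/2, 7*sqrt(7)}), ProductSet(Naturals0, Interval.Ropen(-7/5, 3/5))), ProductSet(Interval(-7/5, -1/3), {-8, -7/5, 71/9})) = ProductSet(Interval(-7/5, -1/3), {-8, -7/5})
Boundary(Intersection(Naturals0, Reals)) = Naturals0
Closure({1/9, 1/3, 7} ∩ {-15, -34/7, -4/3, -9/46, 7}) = {7}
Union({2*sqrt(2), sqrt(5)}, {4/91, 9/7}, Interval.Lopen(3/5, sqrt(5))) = Union({4/91, 2*sqrt(2)}, Interval.Lopen(3/5, sqrt(5)))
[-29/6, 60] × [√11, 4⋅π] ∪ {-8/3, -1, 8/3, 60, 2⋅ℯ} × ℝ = ({-8/3, -1, 8/3, 60, 2⋅ℯ} × ℝ) ∪ ([-29/6, 60] × [√11, 4⋅π])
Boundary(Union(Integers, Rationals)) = Reals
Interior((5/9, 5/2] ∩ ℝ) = (5/9, 5/2)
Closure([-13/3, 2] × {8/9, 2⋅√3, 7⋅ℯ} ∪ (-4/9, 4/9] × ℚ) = ([-4/9, 4/9] × ℝ) ∪ ([-13/3, 2] × {8/9, 2⋅√3, 7⋅ℯ})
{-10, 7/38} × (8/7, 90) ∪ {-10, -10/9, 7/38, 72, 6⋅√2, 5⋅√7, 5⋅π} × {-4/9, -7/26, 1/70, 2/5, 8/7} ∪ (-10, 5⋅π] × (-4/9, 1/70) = ({-10, 7/38} × (8/7, 90)) ∪ ((-10, 5⋅π] × (-4/9, 1/70)) ∪ ({-10, -10/9, 7/38, 72, 6⋅√2, 5⋅√7, 5⋅π} × {-4/9, -7/26, 1/70, 2/5, 8/7})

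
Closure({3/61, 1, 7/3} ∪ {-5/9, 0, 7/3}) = {-5/9, 0, 3/61, 1, 7/3}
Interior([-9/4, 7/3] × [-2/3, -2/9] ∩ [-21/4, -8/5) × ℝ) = (-9/4, -8/5) × (-2/3, -2/9)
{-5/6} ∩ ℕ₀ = ∅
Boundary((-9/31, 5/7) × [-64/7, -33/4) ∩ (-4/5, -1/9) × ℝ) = ({-9/31, -1/9} × [-64/7, -33/4]) ∪ ([-9/31, -1/9] × {-64/7, -33/4})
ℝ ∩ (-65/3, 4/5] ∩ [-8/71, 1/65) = [-8/71, 1/65)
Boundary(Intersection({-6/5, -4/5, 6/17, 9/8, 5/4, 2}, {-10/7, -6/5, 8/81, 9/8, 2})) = {-6/5, 9/8, 2}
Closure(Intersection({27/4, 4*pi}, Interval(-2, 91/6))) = {27/4, 4*pi}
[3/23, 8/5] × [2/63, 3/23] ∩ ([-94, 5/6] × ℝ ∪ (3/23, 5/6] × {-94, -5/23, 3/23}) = [3/23, 5/6] × [2/63, 3/23]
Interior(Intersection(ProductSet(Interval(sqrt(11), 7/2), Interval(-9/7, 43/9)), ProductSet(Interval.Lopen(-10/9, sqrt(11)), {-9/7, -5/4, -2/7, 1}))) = EmptySet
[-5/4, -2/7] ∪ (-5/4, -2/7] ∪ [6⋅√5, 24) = [-5/4, -2/7] ∪ [6⋅√5, 24)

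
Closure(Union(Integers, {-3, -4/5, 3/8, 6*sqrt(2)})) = Union({-4/5, 3/8, 6*sqrt(2)}, Integers)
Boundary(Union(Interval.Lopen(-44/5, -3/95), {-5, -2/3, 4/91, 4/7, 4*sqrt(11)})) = {-44/5, -3/95, 4/91, 4/7, 4*sqrt(11)}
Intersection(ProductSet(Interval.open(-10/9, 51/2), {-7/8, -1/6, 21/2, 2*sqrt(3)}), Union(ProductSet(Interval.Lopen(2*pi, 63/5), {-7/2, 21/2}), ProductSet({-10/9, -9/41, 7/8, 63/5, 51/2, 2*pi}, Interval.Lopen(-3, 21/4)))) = Union(ProductSet({-9/41, 7/8, 63/5, 2*pi}, {-7/8, -1/6, 2*sqrt(3)}), ProductSet(Interval.Lopen(2*pi, 63/5), {21/2}))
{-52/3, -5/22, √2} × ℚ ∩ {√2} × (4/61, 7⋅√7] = {√2} × (ℚ ∩ (4/61, 7⋅√7])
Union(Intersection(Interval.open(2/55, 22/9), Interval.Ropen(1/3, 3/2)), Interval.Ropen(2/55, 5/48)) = Union(Interval.Ropen(2/55, 5/48), Interval.Ropen(1/3, 3/2))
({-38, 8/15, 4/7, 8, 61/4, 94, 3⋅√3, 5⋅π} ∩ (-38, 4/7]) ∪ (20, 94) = {8/15, 4/7} ∪ (20, 94)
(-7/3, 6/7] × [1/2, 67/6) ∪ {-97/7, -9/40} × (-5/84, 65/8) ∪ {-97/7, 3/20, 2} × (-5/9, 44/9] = ({-97/7, -9/40} × (-5/84, 65/8)) ∪ ({-97/7, 3/20, 2} × (-5/9, 44/9]) ∪ ((-7/3, 6/7] × [1/2, 67/6))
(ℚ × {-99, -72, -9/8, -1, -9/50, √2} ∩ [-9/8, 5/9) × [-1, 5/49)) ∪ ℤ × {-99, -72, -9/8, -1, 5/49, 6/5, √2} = ((ℚ ∩ [-9/8, 5/9)) × {-1, -9/50}) ∪ (ℤ × {-99, -72, -9/8, -1, 5/49, 6/5, √2})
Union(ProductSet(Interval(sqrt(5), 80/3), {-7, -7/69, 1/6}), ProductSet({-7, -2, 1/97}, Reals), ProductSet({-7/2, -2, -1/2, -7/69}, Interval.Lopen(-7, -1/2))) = Union(ProductSet({-7, -2, 1/97}, Reals), ProductSet({-7/2, -2, -1/2, -7/69}, Interval.Lopen(-7, -1/2)), ProductSet(Interval(sqrt(5), 80/3), {-7, -7/69, 1/6}))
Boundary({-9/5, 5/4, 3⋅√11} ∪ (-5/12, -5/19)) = {-9/5, -5/12, -5/19, 5/4, 3⋅√11}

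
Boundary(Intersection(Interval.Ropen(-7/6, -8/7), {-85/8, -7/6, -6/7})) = {-7/6}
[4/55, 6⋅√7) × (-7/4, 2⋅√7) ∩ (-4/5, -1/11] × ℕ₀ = ∅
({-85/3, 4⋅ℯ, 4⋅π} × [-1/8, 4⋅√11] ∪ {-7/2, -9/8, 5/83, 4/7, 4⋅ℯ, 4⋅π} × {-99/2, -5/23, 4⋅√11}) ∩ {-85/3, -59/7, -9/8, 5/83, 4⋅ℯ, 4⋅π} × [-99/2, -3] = {-9/8, 5/83, 4⋅ℯ, 4⋅π} × {-99/2}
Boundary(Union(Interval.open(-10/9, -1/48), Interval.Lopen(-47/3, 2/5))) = {-47/3, 2/5}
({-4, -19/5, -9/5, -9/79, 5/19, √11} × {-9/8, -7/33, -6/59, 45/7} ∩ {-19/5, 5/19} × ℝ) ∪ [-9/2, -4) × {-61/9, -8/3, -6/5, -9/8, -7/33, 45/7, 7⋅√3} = ({-19/5, 5/19} × {-9/8, -7/33, -6/59, 45/7}) ∪ ([-9/2, -4) × {-61/9, -8/3, -6/5, -9/8, -7/33, 45/7, 7⋅√3})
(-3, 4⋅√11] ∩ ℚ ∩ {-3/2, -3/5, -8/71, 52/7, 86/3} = {-3/2, -3/5, -8/71, 52/7}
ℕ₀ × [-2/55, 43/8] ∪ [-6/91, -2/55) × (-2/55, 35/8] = (ℕ₀ × [-2/55, 43/8]) ∪ ([-6/91, -2/55) × (-2/55, 35/8])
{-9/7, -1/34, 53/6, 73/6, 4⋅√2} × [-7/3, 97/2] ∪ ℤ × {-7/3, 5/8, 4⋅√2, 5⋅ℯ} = (ℤ × {-7/3, 5/8, 4⋅√2, 5⋅ℯ}) ∪ ({-9/7, -1/34, 53/6, 73/6, 4⋅√2} × [-7/3, 97/2])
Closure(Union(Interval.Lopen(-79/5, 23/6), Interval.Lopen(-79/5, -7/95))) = Interval(-79/5, 23/6)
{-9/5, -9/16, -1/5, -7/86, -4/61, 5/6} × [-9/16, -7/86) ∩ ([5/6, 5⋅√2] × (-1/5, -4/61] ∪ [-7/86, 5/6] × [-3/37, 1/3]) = {5/6} × (-1/5, -7/86)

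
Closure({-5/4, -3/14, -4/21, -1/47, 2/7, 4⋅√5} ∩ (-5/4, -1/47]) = {-3/14, -4/21, -1/47}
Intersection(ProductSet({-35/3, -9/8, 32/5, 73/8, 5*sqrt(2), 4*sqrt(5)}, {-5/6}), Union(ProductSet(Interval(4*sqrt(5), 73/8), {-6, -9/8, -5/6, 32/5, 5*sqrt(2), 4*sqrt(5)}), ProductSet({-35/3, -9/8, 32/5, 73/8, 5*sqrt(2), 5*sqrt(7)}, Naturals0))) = ProductSet({73/8, 4*sqrt(5)}, {-5/6})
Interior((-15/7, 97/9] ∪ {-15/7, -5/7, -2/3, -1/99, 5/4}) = (-15/7, 97/9)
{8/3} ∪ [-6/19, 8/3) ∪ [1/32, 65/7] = [-6/19, 65/7]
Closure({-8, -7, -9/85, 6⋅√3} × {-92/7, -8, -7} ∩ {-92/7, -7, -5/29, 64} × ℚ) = {-7} × {-92/7, -8, -7}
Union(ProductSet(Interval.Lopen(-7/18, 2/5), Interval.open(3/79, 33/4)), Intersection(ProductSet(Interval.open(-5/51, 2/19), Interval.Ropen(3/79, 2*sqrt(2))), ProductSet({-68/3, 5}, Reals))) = ProductSet(Interval.Lopen(-7/18, 2/5), Interval.open(3/79, 33/4))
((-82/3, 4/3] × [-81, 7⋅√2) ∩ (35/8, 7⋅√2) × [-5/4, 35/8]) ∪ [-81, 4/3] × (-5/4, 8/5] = [-81, 4/3] × (-5/4, 8/5]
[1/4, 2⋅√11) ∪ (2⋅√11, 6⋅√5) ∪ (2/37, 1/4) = (2/37, 2⋅√11) ∪ (2⋅√11, 6⋅√5)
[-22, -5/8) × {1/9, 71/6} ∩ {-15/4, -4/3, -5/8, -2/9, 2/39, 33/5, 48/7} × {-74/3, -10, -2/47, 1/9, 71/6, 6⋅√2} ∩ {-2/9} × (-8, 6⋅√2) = ∅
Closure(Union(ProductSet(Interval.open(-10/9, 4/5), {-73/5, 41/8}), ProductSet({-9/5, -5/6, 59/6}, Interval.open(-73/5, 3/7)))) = Union(ProductSet({-9/5, -5/6, 59/6}, Interval(-73/5, 3/7)), ProductSet(Interval(-10/9, 4/5), {-73/5, 41/8}))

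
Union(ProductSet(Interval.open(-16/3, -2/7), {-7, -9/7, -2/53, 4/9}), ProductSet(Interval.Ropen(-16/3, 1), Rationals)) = ProductSet(Interval.Ropen(-16/3, 1), Rationals)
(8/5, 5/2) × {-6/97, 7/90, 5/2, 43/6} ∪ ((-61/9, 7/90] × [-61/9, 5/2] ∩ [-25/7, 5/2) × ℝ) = ([-25/7, 7/90] × [-61/9, 5/2]) ∪ ((8/5, 5/2) × {-6/97, 7/90, 5/2, 43/6})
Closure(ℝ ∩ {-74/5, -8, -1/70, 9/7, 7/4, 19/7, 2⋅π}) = {-74/5, -8, -1/70, 9/7, 7/4, 19/7, 2⋅π}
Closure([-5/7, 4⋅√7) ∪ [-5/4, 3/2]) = [-5/4, 4⋅√7]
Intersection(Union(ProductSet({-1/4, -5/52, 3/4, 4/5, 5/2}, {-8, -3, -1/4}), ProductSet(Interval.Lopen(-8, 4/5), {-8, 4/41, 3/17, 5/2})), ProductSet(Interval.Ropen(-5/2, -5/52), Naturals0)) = EmptySet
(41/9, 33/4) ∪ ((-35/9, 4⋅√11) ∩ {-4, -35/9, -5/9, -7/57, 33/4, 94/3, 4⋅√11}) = {-5/9, -7/57} ∪ (41/9, 33/4]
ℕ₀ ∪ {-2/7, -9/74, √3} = {-2/7, -9/74, √3} ∪ ℕ₀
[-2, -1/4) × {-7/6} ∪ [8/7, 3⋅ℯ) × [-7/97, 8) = ([-2, -1/4) × {-7/6}) ∪ ([8/7, 3⋅ℯ) × [-7/97, 8))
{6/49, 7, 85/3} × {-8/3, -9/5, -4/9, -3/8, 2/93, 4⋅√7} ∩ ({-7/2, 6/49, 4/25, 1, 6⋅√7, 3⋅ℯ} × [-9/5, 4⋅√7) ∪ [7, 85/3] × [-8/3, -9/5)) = ({7, 85/3} × {-8/3}) ∪ ({6/49} × {-9/5, -4/9, -3/8, 2/93})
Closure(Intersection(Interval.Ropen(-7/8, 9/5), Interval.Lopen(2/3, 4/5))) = Interval(2/3, 4/5)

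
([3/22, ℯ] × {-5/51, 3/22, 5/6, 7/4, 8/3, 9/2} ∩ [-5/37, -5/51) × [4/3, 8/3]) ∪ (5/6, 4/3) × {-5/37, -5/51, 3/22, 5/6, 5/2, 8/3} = (5/6, 4/3) × {-5/37, -5/51, 3/22, 5/6, 5/2, 8/3}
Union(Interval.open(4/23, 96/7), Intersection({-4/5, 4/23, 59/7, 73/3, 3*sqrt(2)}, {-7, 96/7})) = Interval.open(4/23, 96/7)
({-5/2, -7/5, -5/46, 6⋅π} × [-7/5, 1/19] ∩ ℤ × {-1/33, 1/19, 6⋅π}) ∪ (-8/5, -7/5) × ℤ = (-8/5, -7/5) × ℤ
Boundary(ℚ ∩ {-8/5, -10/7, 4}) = {-8/5, -10/7, 4}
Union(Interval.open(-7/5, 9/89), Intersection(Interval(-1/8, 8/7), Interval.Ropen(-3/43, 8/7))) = Interval.open(-7/5, 8/7)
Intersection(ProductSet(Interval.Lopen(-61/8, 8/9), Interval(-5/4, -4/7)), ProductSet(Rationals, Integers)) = ProductSet(Intersection(Interval.Lopen(-61/8, 8/9), Rationals), Range(-1, 0, 1))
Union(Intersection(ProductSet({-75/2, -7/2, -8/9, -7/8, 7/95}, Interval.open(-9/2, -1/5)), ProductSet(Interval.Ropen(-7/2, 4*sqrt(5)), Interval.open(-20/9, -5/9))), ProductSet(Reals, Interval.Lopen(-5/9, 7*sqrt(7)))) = Union(ProductSet({-7/2, -8/9, -7/8, 7/95}, Interval.open(-20/9, -5/9)), ProductSet(Reals, Interval.Lopen(-5/9, 7*sqrt(7))))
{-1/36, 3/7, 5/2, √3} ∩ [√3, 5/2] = {5/2, √3}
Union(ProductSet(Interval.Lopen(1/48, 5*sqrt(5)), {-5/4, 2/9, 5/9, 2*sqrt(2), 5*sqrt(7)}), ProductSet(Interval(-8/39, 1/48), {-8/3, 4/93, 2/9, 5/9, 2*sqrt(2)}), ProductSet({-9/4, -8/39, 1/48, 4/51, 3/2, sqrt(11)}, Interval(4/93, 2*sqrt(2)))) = Union(ProductSet({-9/4, -8/39, 1/48, 4/51, 3/2, sqrt(11)}, Interval(4/93, 2*sqrt(2))), ProductSet(Interval(-8/39, 1/48), {-8/3, 4/93, 2/9, 5/9, 2*sqrt(2)}), ProductSet(Interval.Lopen(1/48, 5*sqrt(5)), {-5/4, 2/9, 5/9, 2*sqrt(2), 5*sqrt(7)}))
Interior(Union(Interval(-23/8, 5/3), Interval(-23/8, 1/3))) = Interval.open(-23/8, 5/3)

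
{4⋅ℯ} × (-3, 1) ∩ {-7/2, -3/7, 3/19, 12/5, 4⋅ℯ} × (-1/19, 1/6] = {4⋅ℯ} × (-1/19, 1/6]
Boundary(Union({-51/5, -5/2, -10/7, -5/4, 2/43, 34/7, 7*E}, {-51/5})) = {-51/5, -5/2, -10/7, -5/4, 2/43, 34/7, 7*E}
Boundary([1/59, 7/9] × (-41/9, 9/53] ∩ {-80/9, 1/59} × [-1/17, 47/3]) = {1/59} × [-1/17, 9/53]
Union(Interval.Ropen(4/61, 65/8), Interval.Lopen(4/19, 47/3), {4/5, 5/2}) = Interval(4/61, 47/3)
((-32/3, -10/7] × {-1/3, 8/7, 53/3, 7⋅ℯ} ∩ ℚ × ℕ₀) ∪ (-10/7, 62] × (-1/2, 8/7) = (-10/7, 62] × (-1/2, 8/7)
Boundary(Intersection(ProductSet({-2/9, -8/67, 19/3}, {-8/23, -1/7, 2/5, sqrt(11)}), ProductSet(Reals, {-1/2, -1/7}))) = ProductSet({-2/9, -8/67, 19/3}, {-1/7})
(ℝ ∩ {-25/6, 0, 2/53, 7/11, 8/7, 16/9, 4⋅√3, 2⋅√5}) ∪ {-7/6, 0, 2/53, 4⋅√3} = {-25/6, -7/6, 0, 2/53, 7/11, 8/7, 16/9, 4⋅√3, 2⋅√5}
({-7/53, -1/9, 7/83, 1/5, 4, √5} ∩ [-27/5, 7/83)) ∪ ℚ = ℚ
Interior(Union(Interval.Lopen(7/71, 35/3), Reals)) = Interval(-oo, oo)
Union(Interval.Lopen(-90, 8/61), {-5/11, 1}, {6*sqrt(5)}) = Union({1, 6*sqrt(5)}, Interval.Lopen(-90, 8/61))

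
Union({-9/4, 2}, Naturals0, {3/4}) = Union({-9/4, 3/4}, Naturals0)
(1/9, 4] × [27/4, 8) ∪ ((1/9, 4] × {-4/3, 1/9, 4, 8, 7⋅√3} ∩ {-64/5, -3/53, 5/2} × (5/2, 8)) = ({5/2} × {4}) ∪ ((1/9, 4] × [27/4, 8))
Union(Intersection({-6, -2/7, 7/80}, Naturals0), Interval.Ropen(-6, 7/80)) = Interval.Ropen(-6, 7/80)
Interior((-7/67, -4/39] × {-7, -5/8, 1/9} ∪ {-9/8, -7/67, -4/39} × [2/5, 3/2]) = ∅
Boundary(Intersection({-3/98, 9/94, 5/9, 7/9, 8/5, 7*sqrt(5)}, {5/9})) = {5/9}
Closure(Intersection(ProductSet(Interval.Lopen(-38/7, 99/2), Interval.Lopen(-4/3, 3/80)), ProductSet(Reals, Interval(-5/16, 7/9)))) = ProductSet(Interval(-38/7, 99/2), Interval(-5/16, 3/80))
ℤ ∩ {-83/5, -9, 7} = {-9, 7}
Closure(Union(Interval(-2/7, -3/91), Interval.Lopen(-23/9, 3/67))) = Interval(-23/9, 3/67)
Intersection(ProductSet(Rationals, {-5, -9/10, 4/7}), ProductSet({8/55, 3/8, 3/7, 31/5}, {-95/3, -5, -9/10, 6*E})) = ProductSet({8/55, 3/8, 3/7, 31/5}, {-5, -9/10})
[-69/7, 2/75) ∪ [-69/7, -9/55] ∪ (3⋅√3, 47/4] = [-69/7, 2/75) ∪ (3⋅√3, 47/4]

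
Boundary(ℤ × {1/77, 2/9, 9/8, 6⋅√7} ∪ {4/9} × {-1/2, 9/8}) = ({4/9} × {-1/2, 9/8}) ∪ (ℤ × {1/77, 2/9, 9/8, 6⋅√7})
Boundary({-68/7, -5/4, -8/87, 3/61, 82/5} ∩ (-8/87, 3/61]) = {3/61}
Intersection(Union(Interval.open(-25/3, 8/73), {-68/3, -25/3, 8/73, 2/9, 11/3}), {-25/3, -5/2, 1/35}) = {-25/3, -5/2, 1/35}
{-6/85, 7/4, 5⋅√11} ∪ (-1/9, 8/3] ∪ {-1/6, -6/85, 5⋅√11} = {-1/6, 5⋅√11} ∪ (-1/9, 8/3]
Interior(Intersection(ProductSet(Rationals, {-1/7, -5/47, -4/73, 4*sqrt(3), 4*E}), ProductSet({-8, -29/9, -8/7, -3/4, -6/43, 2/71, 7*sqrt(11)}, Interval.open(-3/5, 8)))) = EmptySet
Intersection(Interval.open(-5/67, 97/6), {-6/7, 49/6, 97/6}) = {49/6}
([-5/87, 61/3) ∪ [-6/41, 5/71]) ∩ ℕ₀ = {0, 1, …, 20}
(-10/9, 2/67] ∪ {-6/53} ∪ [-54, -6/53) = [-54, 2/67]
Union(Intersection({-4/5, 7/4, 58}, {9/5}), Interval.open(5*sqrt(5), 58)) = Interval.open(5*sqrt(5), 58)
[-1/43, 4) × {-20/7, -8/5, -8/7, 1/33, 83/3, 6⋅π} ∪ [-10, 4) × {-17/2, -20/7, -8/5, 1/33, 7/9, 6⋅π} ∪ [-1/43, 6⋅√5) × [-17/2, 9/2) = ([-10, 4) × {-17/2, -20/7, -8/5, 1/33, 7/9, 6⋅π}) ∪ ([-1/43, 4) × {-20/7, -8/5, -8/7, 1/33, 83/3, 6⋅π}) ∪ ([-1/43, 6⋅√5) × [-17/2, 9/2))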